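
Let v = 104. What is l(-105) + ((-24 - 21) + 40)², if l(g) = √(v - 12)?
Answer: 25 + 2*√23 ≈ 34.592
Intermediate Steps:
l(g) = 2*√23 (l(g) = √(104 - 12) = √92 = 2*√23)
l(-105) + ((-24 - 21) + 40)² = 2*√23 + ((-24 - 21) + 40)² = 2*√23 + (-45 + 40)² = 2*√23 + (-5)² = 2*√23 + 25 = 25 + 2*√23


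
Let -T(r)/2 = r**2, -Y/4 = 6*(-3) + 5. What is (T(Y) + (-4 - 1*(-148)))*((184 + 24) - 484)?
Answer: 1452864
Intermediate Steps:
Y = 52 (Y = -4*(6*(-3) + 5) = -4*(-18 + 5) = -4*(-13) = 52)
T(r) = -2*r**2
(T(Y) + (-4 - 1*(-148)))*((184 + 24) - 484) = (-2*52**2 + (-4 - 1*(-148)))*((184 + 24) - 484) = (-2*2704 + (-4 + 148))*(208 - 484) = (-5408 + 144)*(-276) = -5264*(-276) = 1452864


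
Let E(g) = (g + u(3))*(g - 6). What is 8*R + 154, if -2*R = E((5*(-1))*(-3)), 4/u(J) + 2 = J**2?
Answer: -2846/7 ≈ -406.57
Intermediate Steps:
u(J) = 4/(-2 + J**2)
E(g) = (-6 + g)*(4/7 + g) (E(g) = (g + 4/(-2 + 3**2))*(g - 6) = (g + 4/(-2 + 9))*(-6 + g) = (g + 4/7)*(-6 + g) = (4/7 + g)*(-6 + g) = (-6 + g)*(4/7 + g))
R = -981/14 (R = -(-24/7 + ((5*(-1))*(-3))**2 - 38*5*(-1)*(-3)/7)/2 = -(-24/7 + (-5*(-3))**2 - (-190)*(-3)/7)/2 = -(-24/7 + 15**2 - 38/7*15)/2 = -(-24/7 + 225 - 570/7)/2 = -1/2*981/7 = -981/14 ≈ -70.071)
8*R + 154 = 8*(-981/14) + 154 = -3924/7 + 154 = -2846/7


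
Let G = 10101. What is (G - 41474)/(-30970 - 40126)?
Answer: 31373/71096 ≈ 0.44128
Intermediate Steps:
(G - 41474)/(-30970 - 40126) = (10101 - 41474)/(-30970 - 40126) = -31373/(-71096) = -31373*(-1/71096) = 31373/71096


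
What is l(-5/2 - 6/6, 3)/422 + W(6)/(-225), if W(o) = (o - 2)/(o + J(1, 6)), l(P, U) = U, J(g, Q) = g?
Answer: 3037/664650 ≈ 0.0045693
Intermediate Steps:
W(o) = (-2 + o)/(1 + o) (W(o) = (o - 2)/(o + 1) = (-2 + o)/(1 + o))
l(-5/2 - 6/6, 3)/422 + W(6)/(-225) = 3/422 + ((-2 + 6)/(1 + 6))/(-225) = 3*(1/422) + (4/7)*(-1/225) = 3/422 + ((1/7)*4)*(-1/225) = 3/422 + (4/7)*(-1/225) = 3/422 - 4/1575 = 3037/664650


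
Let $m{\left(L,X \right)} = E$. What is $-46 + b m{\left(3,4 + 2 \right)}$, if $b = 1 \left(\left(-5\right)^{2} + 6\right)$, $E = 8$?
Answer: $202$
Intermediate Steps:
$m{\left(L,X \right)} = 8$
$b = 31$ ($b = 1 \left(25 + 6\right) = 1 \cdot 31 = 31$)
$-46 + b m{\left(3,4 + 2 \right)} = -46 + 31 \cdot 8 = -46 + 248 = 202$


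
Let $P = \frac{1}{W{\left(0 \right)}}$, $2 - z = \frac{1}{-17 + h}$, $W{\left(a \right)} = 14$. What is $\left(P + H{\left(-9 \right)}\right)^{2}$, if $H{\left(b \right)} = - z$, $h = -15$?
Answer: $\frac{192721}{50176} \approx 3.8409$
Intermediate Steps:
$z = \frac{65}{32}$ ($z = 2 - \frac{1}{-17 - 15} = 2 - \frac{1}{-32} = 2 - - \frac{1}{32} = 2 + \frac{1}{32} = \frac{65}{32} \approx 2.0313$)
$H{\left(b \right)} = - \frac{65}{32}$ ($H{\left(b \right)} = \left(-1\right) \frac{65}{32} = - \frac{65}{32}$)
$P = \frac{1}{14} \approx 0.071429$
$\left(P + H{\left(-9 \right)}\right)^{2} = \left(\frac{1}{14} - \frac{65}{32}\right)^{2} = \left(- \frac{439}{224}\right)^{2} = \frac{192721}{50176}$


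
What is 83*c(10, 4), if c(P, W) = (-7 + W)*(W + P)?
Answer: -3486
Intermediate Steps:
c(P, W) = (-7 + W)*(P + W)
83*c(10, 4) = 83*(4² - 7*10 - 7*4 + 10*4) = 83*(16 - 70 - 28 + 40) = 83*(-42) = -3486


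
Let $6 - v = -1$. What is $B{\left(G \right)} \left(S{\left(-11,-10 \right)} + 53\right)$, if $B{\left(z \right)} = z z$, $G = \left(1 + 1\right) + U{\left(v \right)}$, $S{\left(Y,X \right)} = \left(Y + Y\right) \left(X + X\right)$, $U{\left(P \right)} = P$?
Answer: $39933$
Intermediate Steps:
$v = 7$ ($v = 6 - -1 = 6 + 1 = 7$)
$S{\left(Y,X \right)} = 4 X Y$ ($S{\left(Y,X \right)} = 2 Y 2 X = 4 X Y$)
$G = 9$ ($G = \left(1 + 1\right) + 7 = 2 + 7 = 9$)
$B{\left(z \right)} = z^{2}$
$B{\left(G \right)} \left(S{\left(-11,-10 \right)} + 53\right) = 9^{2} \left(4 \left(-10\right) \left(-11\right) + 53\right) = 81 \left(440 + 53\right) = 81 \cdot 493 = 39933$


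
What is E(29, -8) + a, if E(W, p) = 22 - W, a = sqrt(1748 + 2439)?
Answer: -7 + sqrt(4187) ≈ 57.707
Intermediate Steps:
a = sqrt(4187) ≈ 64.707
E(29, -8) + a = (22 - 1*29) + sqrt(4187) = (22 - 29) + sqrt(4187) = -7 + sqrt(4187)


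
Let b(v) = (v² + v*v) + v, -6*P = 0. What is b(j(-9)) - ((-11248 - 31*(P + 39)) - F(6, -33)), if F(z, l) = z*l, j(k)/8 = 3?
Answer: 13435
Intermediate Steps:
P = 0 (P = -⅙*0 = 0)
j(k) = 24 (j(k) = 8*3 = 24)
b(v) = v + 2*v² (b(v) = (v² + v²) + v = 2*v² + v = v + 2*v²)
F(z, l) = l*z
b(j(-9)) - ((-11248 - 31*(P + 39)) - F(6, -33)) = 24*(1 + 2*24) - ((-11248 - 31*(0 + 39)) - (-33)*6) = 24*(1 + 48) - ((-11248 - 31*39) - 1*(-198)) = 24*49 - ((-11248 - 1*1209) + 198) = 1176 - ((-11248 - 1209) + 198) = 1176 - (-12457 + 198) = 1176 - 1*(-12259) = 1176 + 12259 = 13435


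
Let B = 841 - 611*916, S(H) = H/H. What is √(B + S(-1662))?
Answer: I*√558834 ≈ 747.55*I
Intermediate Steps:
S(H) = 1
B = -558835 (B = 841 - 559676 = -558835)
√(B + S(-1662)) = √(-558835 + 1) = √(-558834) = I*√558834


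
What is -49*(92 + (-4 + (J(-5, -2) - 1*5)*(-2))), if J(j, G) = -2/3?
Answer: -14602/3 ≈ -4867.3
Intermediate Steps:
J(j, G) = -⅔ (J(j, G) = -2*⅓ = -⅔)
-49*(92 + (-4 + (J(-5, -2) - 1*5)*(-2))) = -49*(92 + (-4 + (-⅔ - 1*5)*(-2))) = -49*(92 + (-4 + (-⅔ - 5)*(-2))) = -49*(92 + (-4 - 17/3*(-2))) = -49*(92 + (-4 + 34/3)) = -49*(92 + 22/3) = -49*298/3 = -14602/3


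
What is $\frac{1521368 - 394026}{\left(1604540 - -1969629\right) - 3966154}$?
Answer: $- \frac{1127342}{391985} \approx -2.876$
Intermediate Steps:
$\frac{1521368 - 394026}{\left(1604540 - -1969629\right) - 3966154} = \frac{1127342}{\left(1604540 + 1969629\right) - 3966154} = \frac{1127342}{3574169 - 3966154} = \frac{1127342}{-391985} = 1127342 \left(- \frac{1}{391985}\right) = - \frac{1127342}{391985}$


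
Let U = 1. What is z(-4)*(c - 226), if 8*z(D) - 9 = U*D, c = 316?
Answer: 225/4 ≈ 56.250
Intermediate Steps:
z(D) = 9/8 + D/8 (z(D) = 9/8 + (1*D)/8 = 9/8 + D/8)
z(-4)*(c - 226) = (9/8 + (⅛)*(-4))*(316 - 226) = (9/8 - ½)*90 = (5/8)*90 = 225/4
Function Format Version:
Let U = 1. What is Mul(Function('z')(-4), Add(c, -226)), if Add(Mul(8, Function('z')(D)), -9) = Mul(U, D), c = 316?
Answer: Rational(225, 4) ≈ 56.250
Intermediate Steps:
Function('z')(D) = Add(Rational(9, 8), Mul(Rational(1, 8), D)) (Function('z')(D) = Add(Rational(9, 8), Mul(Rational(1, 8), Mul(1, D))) = Add(Rational(9, 8), Mul(Rational(1, 8), D)))
Mul(Function('z')(-4), Add(c, -226)) = Mul(Add(Rational(9, 8), Mul(Rational(1, 8), -4)), Add(316, -226)) = Mul(Add(Rational(9, 8), Rational(-1, 2)), 90) = Mul(Rational(5, 8), 90) = Rational(225, 4)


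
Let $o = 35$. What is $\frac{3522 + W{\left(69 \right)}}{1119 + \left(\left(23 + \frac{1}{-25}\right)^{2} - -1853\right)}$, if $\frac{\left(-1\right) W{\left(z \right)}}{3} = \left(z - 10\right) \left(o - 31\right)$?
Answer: $\frac{293125}{364496} \approx 0.80419$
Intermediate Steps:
$W{\left(z \right)} = 120 - 12 z$ ($W{\left(z \right)} = - 3 \left(z - 10\right) \left(35 - 31\right) = - 3 \left(-10 + z\right) 4 = - 3 \left(-40 + 4 z\right) = 120 - 12 z$)
$\frac{3522 + W{\left(69 \right)}}{1119 + \left(\left(23 + \frac{1}{-25}\right)^{2} - -1853\right)} = \frac{3522 + \left(120 - 828\right)}{1119 + \left(\left(23 + \frac{1}{-25}\right)^{2} - -1853\right)} = \frac{3522 + \left(120 - 828\right)}{1119 + \left(\left(23 - \frac{1}{25}\right)^{2} + 1853\right)} = \frac{3522 - 708}{1119 + \left(\left(\frac{574}{25}\right)^{2} + 1853\right)} = \frac{2814}{1119 + \left(\frac{329476}{625} + 1853\right)} = \frac{2814}{1119 + \frac{1487601}{625}} = \frac{2814}{\frac{2186976}{625}} = 2814 \cdot \frac{625}{2186976} = \frac{293125}{364496}$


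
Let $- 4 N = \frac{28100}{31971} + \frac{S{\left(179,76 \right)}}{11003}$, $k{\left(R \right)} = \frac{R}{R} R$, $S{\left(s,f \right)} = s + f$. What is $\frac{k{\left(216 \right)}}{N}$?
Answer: $- \frac{303935252832}{317336905} \approx -957.77$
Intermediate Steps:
$S{\left(s,f \right)} = f + s$
$k{\left(R \right)} = R$ ($k{\left(R \right)} = 1 R = R$)
$N = - \frac{317336905}{1407107652}$ ($N = - \frac{\frac{28100}{31971} + \frac{76 + 179}{11003}}{4} = - \frac{28100 \cdot \frac{1}{31971} + 255 \cdot \frac{1}{11003}}{4} = - \frac{\frac{28100}{31971} + \frac{255}{11003}}{4} = \left(- \frac{1}{4}\right) \frac{317336905}{351776913} = - \frac{317336905}{1407107652} \approx -0.22552$)
$\frac{k{\left(216 \right)}}{N} = \frac{216}{- \frac{317336905}{1407107652}} = 216 \left(- \frac{1407107652}{317336905}\right) = - \frac{303935252832}{317336905}$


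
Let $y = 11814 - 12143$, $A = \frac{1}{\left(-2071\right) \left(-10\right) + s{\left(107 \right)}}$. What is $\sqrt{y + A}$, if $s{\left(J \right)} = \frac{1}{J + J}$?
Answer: $\frac{5 i \sqrt{258490011584235}}{4431941} \approx 18.138 i$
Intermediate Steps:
$s{\left(J \right)} = \frac{1}{2 J}$
$A = \frac{214}{4431941}$ ($A = \frac{1}{\left(-2071\right) \left(-10\right) + \frac{1}{2 \cdot 107}} = \frac{1}{20710 + \frac{1}{2} \cdot \frac{1}{107}} = \frac{1}{20710 + \frac{1}{214}} = \frac{1}{\frac{4431941}{214}} = \frac{214}{4431941} \approx 4.8286 \cdot 10^{-5}$)
$y = -329$
$\sqrt{y + A} = \sqrt{-329 + \frac{214}{4431941}} = \sqrt{- \frac{1458108375}{4431941}} = \frac{5 i \sqrt{258490011584235}}{4431941}$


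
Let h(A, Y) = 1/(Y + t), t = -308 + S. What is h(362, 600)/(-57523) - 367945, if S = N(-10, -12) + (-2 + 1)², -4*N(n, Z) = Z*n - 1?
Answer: -22287061147459/60571719 ≈ -3.6795e+5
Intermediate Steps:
N(n, Z) = ¼ - Z*n/4 (N(n, Z) = -(Z*n - 1)/4 = -(-1 + Z*n)/4 = ¼ - Z*n/4)
S = -115/4 (S = (¼ - ¼*(-12)*(-10)) + (-2 + 1)² = (¼ - 30) + (-1)² = -119/4 + 1 = -115/4 ≈ -28.750)
t = -1347/4 (t = -308 - 115/4 = -1347/4 ≈ -336.75)
h(A, Y) = 1/(-1347/4 + Y) (h(A, Y) = 1/(Y - 1347/4) = 1/(-1347/4 + Y))
h(362, 600)/(-57523) - 367945 = (4/(-1347 + 4*600))/(-57523) - 367945 = (4/(-1347 + 2400))*(-1/57523) - 367945 = (4/1053)*(-1/57523) - 367945 = -4/60571719 - 367945 = -22287061147459/60571719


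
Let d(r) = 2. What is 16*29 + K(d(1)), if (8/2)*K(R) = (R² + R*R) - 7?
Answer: 1857/4 ≈ 464.25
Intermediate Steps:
K(R) = -7/4 + R²/2 (K(R) = ((R² + R*R) - 7)/4 = ((R² + R²) - 7)/4 = (2*R² - 7)/4 = (-7 + 2*R²)/4 = -7/4 + R²/2)
16*29 + K(d(1)) = 16*29 + (-7/4 + (½)*2²) = 464 + (-7/4 + (½)*4) = 464 + (-7/4 + 2) = 464 + ¼ = 1857/4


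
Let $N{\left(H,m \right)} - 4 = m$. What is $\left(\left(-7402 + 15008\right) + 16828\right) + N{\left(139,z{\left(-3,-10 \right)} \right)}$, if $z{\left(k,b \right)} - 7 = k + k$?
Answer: $24439$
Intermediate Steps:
$z{\left(k,b \right)} = 7 + 2 k$ ($z{\left(k,b \right)} = 7 + \left(k + k\right) = 7 + 2 k$)
$N{\left(H,m \right)} = 4 + m$
$\left(\left(-7402 + 15008\right) + 16828\right) + N{\left(139,z{\left(-3,-10 \right)} \right)} = \left(\left(-7402 + 15008\right) + 16828\right) + \left(4 + \left(7 + 2 \left(-3\right)\right)\right) = \left(7606 + 16828\right) + \left(4 + \left(7 - 6\right)\right) = 24434 + \left(4 + 1\right) = 24434 + 5 = 24439$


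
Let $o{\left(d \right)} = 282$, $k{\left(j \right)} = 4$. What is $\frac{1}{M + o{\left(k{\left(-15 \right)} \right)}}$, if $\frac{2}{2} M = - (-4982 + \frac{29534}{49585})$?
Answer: $\frac{49585}{260985906} \approx 0.00018999$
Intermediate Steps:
$M = \frac{247002936}{49585}$ ($M = - (-4982 + \frac{29534}{49585}) = \left(-1\right) \left(- \frac{247002936}{49585}\right) = \frac{247002936}{49585} \approx 4981.4$)
$\frac{1}{M + o{\left(k{\left(-15 \right)} \right)}} = \frac{1}{\frac{247002936}{49585} + 282} = \frac{1}{\frac{260985906}{49585}} = \frac{49585}{260985906}$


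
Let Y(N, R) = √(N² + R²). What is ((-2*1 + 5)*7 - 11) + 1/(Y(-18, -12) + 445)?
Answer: 1976015/197557 - 6*√13/197557 ≈ 10.002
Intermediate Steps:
((-2*1 + 5)*7 - 11) + 1/(Y(-18, -12) + 445) = ((-2*1 + 5)*7 - 11) + 1/(√((-18)² + (-12)²) + 445) = ((-2 + 5)*7 - 11) + 1/(√(324 + 144) + 445) = (3*7 - 11) + 1/(√468 + 445) = (21 - 11) + 1/(6*√13 + 445) = 10 + 1/(445 + 6*√13)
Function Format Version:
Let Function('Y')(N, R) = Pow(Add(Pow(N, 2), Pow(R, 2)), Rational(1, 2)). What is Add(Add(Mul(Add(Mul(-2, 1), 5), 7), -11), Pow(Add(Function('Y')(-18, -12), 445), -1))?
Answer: Add(Rational(1976015, 197557), Mul(Rational(-6, 197557), Pow(13, Rational(1, 2)))) ≈ 10.002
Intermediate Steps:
Add(Add(Mul(Add(Mul(-2, 1), 5), 7), -11), Pow(Add(Function('Y')(-18, -12), 445), -1)) = Add(Add(Mul(Add(Mul(-2, 1), 5), 7), -11), Pow(Add(Pow(Add(Pow(-18, 2), Pow(-12, 2)), Rational(1, 2)), 445), -1)) = Add(Add(Mul(Add(-2, 5), 7), -11), Pow(Add(Pow(Add(324, 144), Rational(1, 2)), 445), -1)) = Add(Add(Mul(3, 7), -11), Pow(Add(Pow(468, Rational(1, 2)), 445), -1)) = Add(Add(21, -11), Pow(Add(Mul(6, Pow(13, Rational(1, 2))), 445), -1)) = Add(10, Pow(Add(445, Mul(6, Pow(13, Rational(1, 2)))), -1))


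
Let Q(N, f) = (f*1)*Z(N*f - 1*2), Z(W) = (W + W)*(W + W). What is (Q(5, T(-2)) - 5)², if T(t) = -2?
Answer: 1338649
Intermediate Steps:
Z(W) = 4*W² (Z(W) = (2*W)*(2*W) = 4*W²)
Q(N, f) = 4*f*(-2 + N*f)² (Q(N, f) = (f*1)*(4*(N*f - 1*2)²) = f*(4*(N*f - 2)²) = f*(4*(-2 + N*f)²) = 4*f*(-2 + N*f)²)
(Q(5, T(-2)) - 5)² = (4*(-2)*(-2 + 5*(-2))² - 5)² = (4*(-2)*(-2 - 10)² - 5)² = (4*(-2)*(-12)² - 5)² = (4*(-2)*144 - 5)² = (-1152 - 5)² = (-1157)² = 1338649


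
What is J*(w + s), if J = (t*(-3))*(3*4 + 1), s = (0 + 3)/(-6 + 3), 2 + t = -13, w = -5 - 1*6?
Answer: -7020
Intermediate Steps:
w = -11 (w = -5 - 6 = -11)
t = -15 (t = -2 - 13 = -15)
s = -1 (s = 3/(-3) = 3*(-⅓) = -1)
J = 585 (J = (-15*(-3))*(3*4 + 1) = 45*(12 + 1) = 45*13 = 585)
J*(w + s) = 585*(-11 - 1) = 585*(-12) = -7020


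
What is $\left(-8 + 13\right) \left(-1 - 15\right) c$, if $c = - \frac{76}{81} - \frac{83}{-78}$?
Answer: $- \frac{10600}{1053} \approx -10.066$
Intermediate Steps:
$c = \frac{265}{2106}$ ($c = \left(-76\right) \frac{1}{81} - - \frac{83}{78} = - \frac{76}{81} + \frac{83}{78} = \frac{265}{2106} \approx 0.12583$)
$\left(-8 + 13\right) \left(-1 - 15\right) c = \left(-8 + 13\right) \left(-1 - 15\right) \frac{265}{2106} = 5 \left(-16\right) \frac{265}{2106} = \left(-80\right) \frac{265}{2106} = - \frac{10600}{1053}$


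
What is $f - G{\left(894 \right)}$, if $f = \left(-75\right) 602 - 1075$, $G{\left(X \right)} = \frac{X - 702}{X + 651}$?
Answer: $- \frac{23805939}{515} \approx -46225.0$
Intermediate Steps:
$G{\left(X \right)} = \frac{-702 + X}{651 + X}$
$f = -46225$ ($f = -45150 - 1075 = -46225$)
$f - G{\left(894 \right)} = -46225 - \frac{-702 + 894}{651 + 894} = -46225 - \frac{1}{1545} \cdot 192 = -46225 - \frac{64}{515} = - \frac{23805939}{515}$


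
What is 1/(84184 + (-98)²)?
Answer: 1/93788 ≈ 1.0662e-5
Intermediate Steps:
1/(84184 + (-98)²) = 1/(84184 + 9604) = 1/93788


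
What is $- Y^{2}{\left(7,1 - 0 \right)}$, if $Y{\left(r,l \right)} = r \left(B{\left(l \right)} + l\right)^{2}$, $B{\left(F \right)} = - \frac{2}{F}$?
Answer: $-49$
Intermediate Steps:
$Y{\left(r,l \right)} = r \left(l - \frac{2}{l}\right)^{2}$ ($Y{\left(r,l \right)} = r \left(- \frac{2}{l} + l\right)^{2} = r \left(l - \frac{2}{l}\right)^{2}$)
$- Y^{2}{\left(7,1 - 0 \right)} = - \left(\frac{7 \left(-2 + \left(1 - 0\right)^{2}\right)^{2}}{\left(1 - 0\right)^{2}}\right)^{2} = - \left(\frac{7 \left(-2 + \left(1 + 0\right)^{2}\right)^{2}}{\left(1 + 0\right)^{2}}\right)^{2} = - \left(7 \cdot 1^{-2} \left(-2 + 1^{2}\right)^{2}\right)^{2} = - \left(7 \cdot 1 \left(-2 + 1\right)^{2}\right)^{2} = - \left(7 \cdot 1 \left(-1\right)^{2}\right)^{2} = - \left(7 \cdot 1 \cdot 1\right)^{2} = - 7^{2} = \left(-1\right) 49 = -49$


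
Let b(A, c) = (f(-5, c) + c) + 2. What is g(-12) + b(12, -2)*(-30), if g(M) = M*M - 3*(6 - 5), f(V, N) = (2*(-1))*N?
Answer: 21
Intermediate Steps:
f(V, N) = -2*N
b(A, c) = 2 - c (b(A, c) = (-2*c + c) + 2 = -c + 2 = 2 - c)
g(M) = -3 + M**2 (g(M) = M**2 - 3*1 = M**2 - 3 = -3 + M**2)
g(-12) + b(12, -2)*(-30) = (-3 + (-12)**2) + (2 - 1*(-2))*(-30) = (-3 + 144) + (2 + 2)*(-30) = 141 + 4*(-30) = 141 - 120 = 21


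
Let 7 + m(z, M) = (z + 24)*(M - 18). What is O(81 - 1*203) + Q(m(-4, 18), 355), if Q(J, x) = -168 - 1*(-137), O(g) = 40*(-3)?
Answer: -151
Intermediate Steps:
m(z, M) = -7 + (-18 + M)*(24 + z) (m(z, M) = -7 + (z + 24)*(M - 18) = -7 + (24 + z)*(-18 + M) = -7 + (-18 + M)*(24 + z))
O(g) = -120
Q(J, x) = -31 (Q(J, x) = -168 + 137 = -31)
O(81 - 1*203) + Q(m(-4, 18), 355) = -120 - 31 = -151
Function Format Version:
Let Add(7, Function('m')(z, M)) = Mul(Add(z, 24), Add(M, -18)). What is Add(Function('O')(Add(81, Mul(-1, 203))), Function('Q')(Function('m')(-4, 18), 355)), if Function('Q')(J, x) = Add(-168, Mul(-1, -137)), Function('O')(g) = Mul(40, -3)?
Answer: -151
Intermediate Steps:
Function('m')(z, M) = Add(-7, Mul(Add(-18, M), Add(24, z))) (Function('m')(z, M) = Add(-7, Mul(Add(z, 24), Add(M, -18))) = Add(-7, Mul(Add(24, z), Add(-18, M))) = Add(-7, Mul(Add(-18, M), Add(24, z))))
Function('O')(g) = -120
Function('Q')(J, x) = -31 (Function('Q')(J, x) = Add(-168, 137) = -31)
Add(Function('O')(Add(81, Mul(-1, 203))), Function('Q')(Function('m')(-4, 18), 355)) = Add(-120, -31) = -151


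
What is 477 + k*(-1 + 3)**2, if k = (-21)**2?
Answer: 2241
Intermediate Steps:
k = 441
477 + k*(-1 + 3)**2 = 477 + 441*(-1 + 3)**2 = 477 + 441*2**2 = 477 + 441*4 = 477 + 1764 = 2241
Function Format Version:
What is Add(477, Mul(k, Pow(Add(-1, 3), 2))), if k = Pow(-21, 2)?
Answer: 2241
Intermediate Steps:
k = 441
Add(477, Mul(k, Pow(Add(-1, 3), 2))) = Add(477, Mul(441, Pow(Add(-1, 3), 2))) = Add(477, Mul(441, Pow(2, 2))) = Add(477, Mul(441, 4)) = Add(477, 1764) = 2241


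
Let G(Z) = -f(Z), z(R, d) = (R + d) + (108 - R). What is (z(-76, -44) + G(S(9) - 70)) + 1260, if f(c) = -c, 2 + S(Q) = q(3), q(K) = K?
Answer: 1255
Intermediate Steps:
S(Q) = 1 (S(Q) = -2 + 3 = 1)
z(R, d) = 108 + d
G(Z) = Z (G(Z) = -(-1)*Z = Z)
(z(-76, -44) + G(S(9) - 70)) + 1260 = ((108 - 44) + (1 - 70)) + 1260 = (64 - 69) + 1260 = -5 + 1260 = 1255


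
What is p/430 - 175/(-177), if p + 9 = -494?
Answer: -13781/76110 ≈ -0.18107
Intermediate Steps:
p = -503 (p = -9 - 494 = -503)
p/430 - 175/(-177) = -503/430 - 175/(-177) = -503*1/430 - 175*(-1/177) = -503/430 + 175/177 = -13781/76110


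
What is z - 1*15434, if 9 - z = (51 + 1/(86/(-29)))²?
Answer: -133066749/7396 ≈ -17992.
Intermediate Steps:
z = -18916885/7396 (z = 9 - (51 + 1/(86/(-29)))² = 9 - (51 + 1/(86*(-1/29)))² = 9 - (51 + 1/(-86/29))² = 9 - (51 - 29/86)² = 9 - (4357/86)² = 9 - 1*18983449/7396 = 9 - 18983449/7396 = -18916885/7396 ≈ -2557.7)
z - 1*15434 = -18916885/7396 - 1*15434 = -18916885/7396 - 15434 = -133066749/7396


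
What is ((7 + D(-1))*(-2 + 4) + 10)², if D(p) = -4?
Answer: 256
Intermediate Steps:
((7 + D(-1))*(-2 + 4) + 10)² = ((7 - 4)*(-2 + 4) + 10)² = (3*2 + 10)² = (6 + 10)² = 16² = 256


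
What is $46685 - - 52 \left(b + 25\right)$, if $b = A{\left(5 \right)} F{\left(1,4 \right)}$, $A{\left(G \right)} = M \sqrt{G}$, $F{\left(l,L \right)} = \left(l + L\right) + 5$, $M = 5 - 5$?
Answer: $47985$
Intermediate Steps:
$M = 0$
$F{\left(l,L \right)} = 5 + L + l$ ($F{\left(l,L \right)} = \left(L + l\right) + 5 = 5 + L + l$)
$A{\left(G \right)} = 0$ ($A{\left(G \right)} = 0 \sqrt{G} = 0$)
$b = 0$ ($b = 0 \left(5 + 4 + 1\right) = 0 \cdot 10 = 0$)
$46685 - - 52 \left(b + 25\right) = 46685 - - 52 \left(0 + 25\right) = 46685 - \left(-52\right) 25 = 46685 - -1300 = 46685 + 1300 = 47985$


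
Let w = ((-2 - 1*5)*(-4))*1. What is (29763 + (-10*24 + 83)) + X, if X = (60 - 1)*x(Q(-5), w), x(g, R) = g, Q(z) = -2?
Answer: 29488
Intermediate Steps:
w = 28 (w = ((-2 - 5)*(-4))*1 = -7*(-4)*1 = 28*1 = 28)
X = -118 (X = (60 - 1)*(-2) = 59*(-2) = -118)
(29763 + (-10*24 + 83)) + X = (29763 + (-10*24 + 83)) - 118 = (29763 + (-240 + 83)) - 118 = (29763 - 157) - 118 = 29606 - 118 = 29488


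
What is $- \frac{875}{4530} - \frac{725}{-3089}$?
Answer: $\frac{116275}{2798634} \approx 0.041547$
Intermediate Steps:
$- \frac{875}{4530} - \frac{725}{-3089} = \left(-875\right) \frac{1}{4530} - - \frac{725}{3089} = - \frac{175}{906} + \frac{725}{3089} = \frac{116275}{2798634}$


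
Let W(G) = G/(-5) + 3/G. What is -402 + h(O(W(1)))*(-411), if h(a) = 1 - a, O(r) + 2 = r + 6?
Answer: 9909/5 ≈ 1981.8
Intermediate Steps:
W(G) = 3/G - G/5 (W(G) = G*(-⅕) + 3/G = -G/5 + 3/G = 3/G - G/5)
O(r) = 4 + r (O(r) = -2 + (r + 6) = -2 + (6 + r) = 4 + r)
-402 + h(O(W(1)))*(-411) = -402 + (1 - (4 + (3/1 - ⅕*1)))*(-411) = -402 + (1 - (4 + (3*1 - ⅕)))*(-411) = -402 + (1 - (4 + (3 - ⅕)))*(-411) = -402 + (1 - (4 + 14/5))*(-411) = -402 + (1 - 1*34/5)*(-411) = -402 + (1 - 34/5)*(-411) = -402 - 29/5*(-411) = -402 + 11919/5 = 9909/5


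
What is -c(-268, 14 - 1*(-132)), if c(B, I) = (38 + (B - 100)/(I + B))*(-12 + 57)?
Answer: -112590/61 ≈ -1845.7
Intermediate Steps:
c(B, I) = 1710 + 45*(-100 + B)/(B + I) (c(B, I) = (38 + (-100 + B)/(B + I))*45 = 1710 + 45*(-100 + B)/(B + I))
-c(-268, 14 - 1*(-132)) = -45*(-100 + 38*(14 - 1*(-132)) + 39*(-268))/(-268 + (14 - 1*(-132))) = -45*(-100 + 38*(14 + 132) - 10452)/(-268 + (14 + 132)) = -45*(-100 + 38*146 - 10452)/(-268 + 146) = -45*(-100 + 5548 - 10452)/(-122) = -45*(-1)*(-5004)/122 = -1*112590/61 = -112590/61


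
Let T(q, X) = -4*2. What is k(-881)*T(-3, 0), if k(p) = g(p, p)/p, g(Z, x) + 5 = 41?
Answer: 288/881 ≈ 0.32690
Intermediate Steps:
g(Z, x) = 36 (g(Z, x) = -5 + 41 = 36)
k(p) = 36/p
T(q, X) = -8
k(-881)*T(-3, 0) = (36/(-881))*(-8) = (36*(-1/881))*(-8) = -36/881*(-8) = 288/881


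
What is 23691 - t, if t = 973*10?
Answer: 13961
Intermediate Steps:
t = 9730
23691 - t = 23691 - 1*9730 = 23691 - 9730 = 13961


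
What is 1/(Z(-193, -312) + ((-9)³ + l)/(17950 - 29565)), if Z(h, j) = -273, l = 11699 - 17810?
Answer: -2323/632811 ≈ -0.0036709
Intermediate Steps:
l = -6111
1/(Z(-193, -312) + ((-9)³ + l)/(17950 - 29565)) = 1/(-273 + ((-9)³ - 6111)/(17950 - 29565)) = 1/(-273 + (-729 - 6111)/(-11615)) = 1/(-273 - 6840*(-1/11615)) = 1/(-273 + 1368/2323) = 1/(-632811/2323) = -2323/632811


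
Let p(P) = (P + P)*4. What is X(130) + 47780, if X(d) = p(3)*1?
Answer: 47804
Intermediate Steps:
p(P) = 8*P (p(P) = (2*P)*4 = 8*P)
X(d) = 24 (X(d) = (8*3)*1 = 24*1 = 24)
X(130) + 47780 = 24 + 47780 = 47804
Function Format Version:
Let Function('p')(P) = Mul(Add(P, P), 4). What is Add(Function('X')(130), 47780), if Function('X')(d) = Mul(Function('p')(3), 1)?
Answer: 47804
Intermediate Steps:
Function('p')(P) = Mul(8, P) (Function('p')(P) = Mul(Mul(2, P), 4) = Mul(8, P))
Function('X')(d) = 24 (Function('X')(d) = Mul(Mul(8, 3), 1) = Mul(24, 1) = 24)
Add(Function('X')(130), 47780) = Add(24, 47780) = 47804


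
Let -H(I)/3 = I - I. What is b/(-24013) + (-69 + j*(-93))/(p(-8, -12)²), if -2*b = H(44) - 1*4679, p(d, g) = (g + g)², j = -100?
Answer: -184841983/2655645696 ≈ -0.069603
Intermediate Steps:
H(I) = 0 (H(I) = -3*(I - I) = -3*0 = 0)
p(d, g) = 4*g² (p(d, g) = (2*g)² = 4*g²)
b = 4679/2 (b = -(0 - 1*4679)/2 = -(0 - 4679)/2 = -½*(-4679) = 4679/2 ≈ 2339.5)
b/(-24013) + (-69 + j*(-93))/(p(-8, -12)²) = (4679/2)/(-24013) + (-69 - 100*(-93))/((4*(-12)²)²) = (4679/2)*(-1/24013) + (-69 + 9300)/((4*144)²) = -4679/48026 + 9231/(576²) = -4679/48026 + 9231/331776 = -4679/48026 + 9231*(1/331776) = -4679/48026 + 3077/110592 = -184841983/2655645696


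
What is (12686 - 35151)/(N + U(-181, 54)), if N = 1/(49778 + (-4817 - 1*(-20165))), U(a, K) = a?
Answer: 292611118/2357561 ≈ 124.12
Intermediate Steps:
N = 1/65126 (N = 1/(49778 + (-4817 + 20165)) = 1/(49778 + 15348) = 1/65126 ≈ 1.5355e-5)
(12686 - 35151)/(N + U(-181, 54)) = (12686 - 35151)/(1/65126 - 181) = -22465/(-11787805/65126) = -22465*(-65126/11787805) = 292611118/2357561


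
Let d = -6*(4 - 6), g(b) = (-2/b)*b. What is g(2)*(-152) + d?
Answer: 316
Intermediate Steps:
g(b) = -2
d = 12 (d = -6*(-2) = 12)
g(2)*(-152) + d = -2*(-152) + 12 = 304 + 12 = 316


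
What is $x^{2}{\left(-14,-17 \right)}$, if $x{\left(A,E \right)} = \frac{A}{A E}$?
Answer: $\frac{1}{289} \approx 0.0034602$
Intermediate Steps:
$x{\left(A,E \right)} = \frac{1}{E}$ ($x{\left(A,E \right)} = A \frac{1}{A E} = \frac{1}{E}$)
$x^{2}{\left(-14,-17 \right)} = \left(\frac{1}{-17}\right)^{2} = \left(- \frac{1}{17}\right)^{2} = \frac{1}{289}$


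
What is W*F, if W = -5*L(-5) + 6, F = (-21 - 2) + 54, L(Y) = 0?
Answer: 186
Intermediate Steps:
F = 31 (F = -23 + 54 = 31)
W = 6 (W = -5*0 + 6 = 0 + 6 = 6)
W*F = 6*31 = 186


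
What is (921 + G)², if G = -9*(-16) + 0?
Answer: 1134225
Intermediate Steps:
G = 144 (G = 144 + 0 = 144)
(921 + G)² = (921 + 144)² = 1065² = 1134225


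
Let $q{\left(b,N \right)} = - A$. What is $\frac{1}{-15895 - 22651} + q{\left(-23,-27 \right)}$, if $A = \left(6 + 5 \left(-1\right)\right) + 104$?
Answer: $- \frac{4047331}{38546} \approx -105.0$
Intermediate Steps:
$A = 105$ ($A = \left(6 - 5\right) + 104 = 1 + 104 = 105$)
$q{\left(b,N \right)} = -105$ ($q{\left(b,N \right)} = \left(-1\right) 105 = -105$)
$\frac{1}{-15895 - 22651} + q{\left(-23,-27 \right)} = \frac{1}{-15895 - 22651} - 105 = \frac{1}{-38546} - 105 = - \frac{1}{38546} - 105 = - \frac{4047331}{38546}$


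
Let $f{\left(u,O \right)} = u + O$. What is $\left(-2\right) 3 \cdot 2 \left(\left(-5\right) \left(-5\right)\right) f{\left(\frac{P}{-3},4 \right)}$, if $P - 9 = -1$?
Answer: $-400$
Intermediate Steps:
$P = 8$ ($P = 9 - 1 = 8$)
$f{\left(u,O \right)} = O + u$
$\left(-2\right) 3 \cdot 2 \left(\left(-5\right) \left(-5\right)\right) f{\left(\frac{P}{-3},4 \right)} = \left(-2\right) 3 \cdot 2 \left(\left(-5\right) \left(-5\right)\right) \left(4 + \frac{8}{-3}\right) = \left(-6\right) 2 \cdot 25 \left(4 + 8 \left(- \frac{1}{3}\right)\right) = \left(-12\right) 25 \left(4 - \frac{8}{3}\right) = \left(-300\right) \frac{4}{3} = -400$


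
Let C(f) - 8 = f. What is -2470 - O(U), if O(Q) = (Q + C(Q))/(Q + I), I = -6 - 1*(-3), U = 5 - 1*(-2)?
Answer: -4951/2 ≈ -2475.5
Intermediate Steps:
C(f) = 8 + f
U = 7 (U = 5 + 2 = 7)
I = -3 (I = -6 + 3 = -3)
O(Q) = (8 + 2*Q)/(-3 + Q) (O(Q) = (Q + (8 + Q))/(Q - 3) = (8 + 2*Q)/(-3 + Q))
-2470 - O(U) = -2470 - 2*(4 + 7)/(-3 + 7) = -2470 - 2*11/4 = -2470 - 1*11/2 = -2470 - 11/2 = -4951/2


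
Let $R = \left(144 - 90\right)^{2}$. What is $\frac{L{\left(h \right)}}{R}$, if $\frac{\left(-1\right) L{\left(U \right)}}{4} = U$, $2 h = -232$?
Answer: $\frac{116}{729} \approx 0.15912$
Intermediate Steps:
$h = -116$ ($h = \frac{1}{2} \left(-232\right) = -116$)
$L{\left(U \right)} = - 4 U$
$R = 2916$ ($R = 54^{2} = 2916$)
$\frac{L{\left(h \right)}}{R} = \frac{\left(-4\right) \left(-116\right)}{2916} = 464 \cdot \frac{1}{2916} = \frac{116}{729}$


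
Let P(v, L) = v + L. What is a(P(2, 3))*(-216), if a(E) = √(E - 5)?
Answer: 0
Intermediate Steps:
P(v, L) = L + v
a(E) = √(-5 + E)
a(P(2, 3))*(-216) = √(-5 + (3 + 2))*(-216) = √(-5 + 5)*(-216) = √0*(-216) = 0*(-216) = 0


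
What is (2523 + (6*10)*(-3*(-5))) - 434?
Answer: 2989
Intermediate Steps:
(2523 + (6*10)*(-3*(-5))) - 434 = (2523 + 60*15) - 434 = (2523 + 900) - 434 = 3423 - 434 = 2989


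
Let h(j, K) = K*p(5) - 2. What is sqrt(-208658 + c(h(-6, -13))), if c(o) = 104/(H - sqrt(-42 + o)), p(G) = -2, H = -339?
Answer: sqrt(6)*sqrt((35367583 + 312987*I*sqrt(2))/(-113 - I*sqrt(2)))/3 ≈ 4.202e-6 + 456.79*I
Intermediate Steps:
h(j, K) = -2 - 2*K (h(j, K) = K*(-2) - 2 = -2*K - 2 = -2 - 2*K)
c(o) = 104/(-339 - sqrt(-42 + o))
sqrt(-208658 + c(h(-6, -13))) = sqrt(-208658 - 104/(339 + sqrt(-42 + (-2 - 2*(-13))))) = sqrt(-208658 - 104/(339 + sqrt(-42 + (-2 + 26)))) = sqrt(-208658 - 104/(339 + sqrt(-42 + 24))) = sqrt(-208658 - 104/(339 + sqrt(-18))) = sqrt(-208658 - 104/(339 + 3*I*sqrt(2)))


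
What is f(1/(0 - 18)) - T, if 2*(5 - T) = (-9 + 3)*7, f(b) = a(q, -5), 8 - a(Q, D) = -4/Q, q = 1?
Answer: -14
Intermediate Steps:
a(Q, D) = 8 + 4/Q (a(Q, D) = 8 - (-4)/Q = 8 + 4/Q)
f(b) = 12 (f(b) = 8 + 4/1 = 8 + 4*1 = 8 + 4 = 12)
T = 26 (T = 5 - (-9 + 3)*7/2 = 5 - (-3)*7 = 5 - ½*(-42) = 5 + 21 = 26)
f(1/(0 - 18)) - T = 12 - 1*26 = 12 - 26 = -14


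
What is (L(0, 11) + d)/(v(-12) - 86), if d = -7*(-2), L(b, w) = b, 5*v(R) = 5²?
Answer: -14/81 ≈ -0.17284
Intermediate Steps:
v(R) = 5 (v(R) = (⅕)*5² = (⅕)*25 = 5)
d = 14
(L(0, 11) + d)/(v(-12) - 86) = (0 + 14)/(5 - 86) = 14/(-81) = 14*(-1/81) = -14/81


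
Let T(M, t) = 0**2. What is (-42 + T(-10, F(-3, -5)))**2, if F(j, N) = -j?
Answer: 1764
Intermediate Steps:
T(M, t) = 0
(-42 + T(-10, F(-3, -5)))**2 = (-42 + 0)**2 = (-42)**2 = 1764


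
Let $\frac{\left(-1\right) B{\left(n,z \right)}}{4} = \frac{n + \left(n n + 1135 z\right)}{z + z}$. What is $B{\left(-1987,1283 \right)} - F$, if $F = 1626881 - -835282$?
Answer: $- \frac{3169759903}{1283} \approx -2.4706 \cdot 10^{6}$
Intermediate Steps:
$B{\left(n,z \right)} = - \frac{2 \left(n + n^{2} + 1135 z\right)}{z}$ ($B{\left(n,z \right)} = - 4 \frac{n + \left(n n + 1135 z\right)}{z + z} = - 4 \frac{n + \left(n^{2} + 1135 z\right)}{2 z} = - 4 \left(n + n^{2} + 1135 z\right) \frac{1}{2 z} = - 4 \frac{n + n^{2} + 1135 z}{2 z} = - \frac{2 \left(n + n^{2} + 1135 z\right)}{z}$)
$F = 2462163$ ($F = 1626881 + 835282 = 2462163$)
$B{\left(-1987,1283 \right)} - F = \frac{2 \left(\left(-1\right) \left(-1987\right) - \left(-1987\right)^{2} - 1456205\right)}{1283} - 2462163 = 2 \cdot \frac{1}{1283} \left(1987 - 3948169 - 1456205\right) - 2462163 = 2 \cdot \frac{1}{1283} \left(-5402387\right) - 2462163 = - \frac{10804774}{1283} - 2462163 = - \frac{3169759903}{1283}$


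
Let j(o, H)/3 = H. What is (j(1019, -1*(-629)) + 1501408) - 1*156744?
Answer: 1346551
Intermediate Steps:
j(o, H) = 3*H
(j(1019, -1*(-629)) + 1501408) - 1*156744 = (3*(-1*(-629)) + 1501408) - 1*156744 = (3*629 + 1501408) - 156744 = (1887 + 1501408) - 156744 = 1503295 - 156744 = 1346551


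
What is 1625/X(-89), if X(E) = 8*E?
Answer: -1625/712 ≈ -2.2823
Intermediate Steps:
1625/X(-89) = 1625/((8*(-89))) = 1625/(-712) = 1625*(-1/712) = -1625/712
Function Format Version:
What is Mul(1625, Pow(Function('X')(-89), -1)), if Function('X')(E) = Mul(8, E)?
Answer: Rational(-1625, 712) ≈ -2.2823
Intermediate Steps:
Mul(1625, Pow(Function('X')(-89), -1)) = Mul(1625, Pow(Mul(8, -89), -1)) = Mul(1625, Pow(-712, -1)) = Mul(1625, Rational(-1, 712)) = Rational(-1625, 712)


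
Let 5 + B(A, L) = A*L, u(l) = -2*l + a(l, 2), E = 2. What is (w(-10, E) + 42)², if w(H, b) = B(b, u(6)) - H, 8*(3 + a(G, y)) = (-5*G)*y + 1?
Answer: 81/16 ≈ 5.0625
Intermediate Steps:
a(G, y) = -23/8 - 5*G*y/8 (a(G, y) = -3 + ((-5*G)*y + 1)/8 = -3 + (-5*G*y + 1)/8 = -3 + (1 - 5*G*y)/8 = -3 + (⅛ - 5*G*y/8) = -23/8 - 5*G*y/8)
u(l) = -23/8 - 13*l/4 (u(l) = -2*l + (-23/8 - 5/8*l*2) = -2*l + (-23/8 - 5*l/4) = -23/8 - 13*l/4)
B(A, L) = -5 + A*L
w(H, b) = -5 - H - 179*b/8 (w(H, b) = (-5 + b*(-23/8 - 13/4*6)) - H = (-5 + b*(-23/8 - 39/2)) - H = (-5 + b*(-179/8)) - H = (-5 - 179*b/8) - H = -5 - H - 179*b/8)
(w(-10, E) + 42)² = ((-5 - 1*(-10) - 179/8*2) + 42)² = ((-5 + 10 - 179/4) + 42)² = (-159/4 + 42)² = (9/4)² = 81/16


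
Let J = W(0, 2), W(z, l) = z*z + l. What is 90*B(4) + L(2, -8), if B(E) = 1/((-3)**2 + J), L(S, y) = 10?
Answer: 200/11 ≈ 18.182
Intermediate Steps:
W(z, l) = l + z**2 (W(z, l) = z**2 + l = l + z**2)
J = 2 (J = 2 + 0**2 = 2 + 0 = 2)
B(E) = 1/11 (B(E) = 1/((-3)**2 + 2) = 1/(9 + 2) = 1/11)
90*B(4) + L(2, -8) = 90*(1/11) + 10 = 90/11 + 10 = 200/11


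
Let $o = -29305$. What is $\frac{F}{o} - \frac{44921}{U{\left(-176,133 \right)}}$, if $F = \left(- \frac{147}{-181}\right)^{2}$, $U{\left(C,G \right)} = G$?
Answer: $- \frac{43126907771702}{127688126965} \approx -337.75$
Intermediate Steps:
$F = \frac{21609}{32761}$ ($F = \left(\left(-147\right) \left(- \frac{1}{181}\right)\right)^{2} = \left(\frac{147}{181}\right)^{2} = \frac{21609}{32761} \approx 0.6596$)
$\frac{F}{o} - \frac{44921}{U{\left(-176,133 \right)}} = \frac{21609}{32761 \left(-29305\right)} - \frac{44921}{133} = \frac{21609}{32761} \left(- \frac{1}{29305}\right) - \frac{44921}{133} = - \frac{21609}{960061105} - \frac{44921}{133} = - \frac{43126907771702}{127688126965}$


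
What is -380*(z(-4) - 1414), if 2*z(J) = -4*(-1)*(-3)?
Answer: 539600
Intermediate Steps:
z(J) = -6 (z(J) = (-4*(-1)*(-3))/2 = (4*(-3))/2 = (1/2)*(-12) = -6)
-380*(z(-4) - 1414) = -380*(-6 - 1414) = -380*(-1420) = 539600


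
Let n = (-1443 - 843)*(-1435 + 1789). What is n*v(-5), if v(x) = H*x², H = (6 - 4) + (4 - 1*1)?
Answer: -101155500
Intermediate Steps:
H = 5 (H = 2 + (4 - 1) = 2 + 3 = 5)
v(x) = 5*x²
n = -809244 (n = -2286*354 = -809244)
n*v(-5) = -4046220*(-5)² = -4046220*25 = -809244*125 = -101155500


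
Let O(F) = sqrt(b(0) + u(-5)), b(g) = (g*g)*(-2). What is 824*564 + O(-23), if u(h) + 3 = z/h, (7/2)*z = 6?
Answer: 464736 + 3*I*sqrt(455)/35 ≈ 4.6474e+5 + 1.8283*I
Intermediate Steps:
b(g) = -2*g**2 (b(g) = g**2*(-2) = -2*g**2)
z = 12/7 (z = (2/7)*6 = 12/7 ≈ 1.7143)
u(h) = -3 + 12/(7*h)
O(F) = 3*I*sqrt(455)/35 (O(F) = sqrt(-2*0**2 + (-3 + (12/7)/(-5))) = sqrt(-2*0 + (-3 + (12/7)*(-1/5))) = sqrt(0 + (-3 - 12/35)) = sqrt(0 - 117/35) = sqrt(-117/35) = 3*I*sqrt(455)/35)
824*564 + O(-23) = 824*564 + 3*I*sqrt(455)/35 = 464736 + 3*I*sqrt(455)/35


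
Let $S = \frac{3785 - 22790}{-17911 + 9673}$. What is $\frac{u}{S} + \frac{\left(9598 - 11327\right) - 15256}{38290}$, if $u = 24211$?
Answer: $\frac{72729771879}{6930490} \approx 10494.0$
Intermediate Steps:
$S = \frac{6335}{2746}$ ($S = - \frac{19005}{-8238} = \left(-19005\right) \left(- \frac{1}{8238}\right) = \frac{6335}{2746} \approx 2.307$)
$\frac{u}{S} + \frac{\left(9598 - 11327\right) - 15256}{38290} = \frac{24211}{\frac{6335}{2746}} + \frac{\left(9598 - 11327\right) - 15256}{38290} = 24211 \cdot \frac{2746}{6335} + \left(-1729 - 15256\right) \frac{1}{38290} = \frac{66483406}{6335} - \frac{3397}{7658} = \frac{72729771879}{6930490}$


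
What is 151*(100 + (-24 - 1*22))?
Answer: 8154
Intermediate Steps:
151*(100 + (-24 - 1*22)) = 151*(100 + (-24 - 22)) = 151*(100 - 46) = 151*54 = 8154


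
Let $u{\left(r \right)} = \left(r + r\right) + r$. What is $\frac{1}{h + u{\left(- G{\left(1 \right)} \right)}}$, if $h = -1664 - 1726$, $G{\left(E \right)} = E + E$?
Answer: $- \frac{1}{3396} \approx -0.00029446$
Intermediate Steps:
$G{\left(E \right)} = 2 E$
$h = -3390$ ($h = -1664 - 1726 = -3390$)
$u{\left(r \right)} = 3 r$ ($u{\left(r \right)} = 2 r + r = 3 r$)
$\frac{1}{h + u{\left(- G{\left(1 \right)} \right)}} = \frac{1}{-3390 + 3 \left(- 2 \cdot 1\right)} = \frac{1}{-3390 + 3 \left(\left(-1\right) 2\right)} = \frac{1}{-3390 + 3 \left(-2\right)} = \frac{1}{-3390 - 6} = \frac{1}{-3396} = - \frac{1}{3396}$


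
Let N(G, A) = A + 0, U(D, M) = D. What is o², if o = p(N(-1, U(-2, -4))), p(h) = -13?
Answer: 169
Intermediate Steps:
N(G, A) = A
o = -13
o² = (-13)² = 169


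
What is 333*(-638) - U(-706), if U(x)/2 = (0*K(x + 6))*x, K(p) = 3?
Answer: -212454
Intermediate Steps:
U(x) = 0 (U(x) = 2*((0*3)*x) = 2*(0*x) = 2*0 = 0)
333*(-638) - U(-706) = 333*(-638) - 1*0 = -212454 + 0 = -212454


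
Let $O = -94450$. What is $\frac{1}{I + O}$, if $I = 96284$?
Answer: $\frac{1}{1834} \approx 0.00054526$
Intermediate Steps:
$\frac{1}{I + O} = \frac{1}{96284 - 94450} = \frac{1}{1834}$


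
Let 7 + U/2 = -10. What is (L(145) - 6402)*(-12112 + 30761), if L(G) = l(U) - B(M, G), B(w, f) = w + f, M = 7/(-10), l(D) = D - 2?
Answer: -1227533127/10 ≈ -1.2275e+8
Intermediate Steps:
U = -34 (U = -14 + 2*(-10) = -14 - 20 = -34)
l(D) = -2 + D
M = -7/10 (M = 7*(-⅒) = -7/10 ≈ -0.70000)
B(w, f) = f + w
L(G) = -353/10 - G (L(G) = (-2 - 34) - (G - 7/10) = -36 - (-7/10 + G) = -36 + (7/10 - G) = -353/10 - G)
(L(145) - 6402)*(-12112 + 30761) = ((-353/10 - 1*145) - 6402)*(-12112 + 30761) = ((-353/10 - 145) - 6402)*18649 = (-1803/10 - 6402)*18649 = -65823/10*18649 = -1227533127/10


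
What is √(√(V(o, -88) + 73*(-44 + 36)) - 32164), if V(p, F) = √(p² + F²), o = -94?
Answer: √(-32164 + √2*√(-292 + √4145)) ≈ 0.0595 + 179.34*I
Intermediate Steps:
V(p, F) = √(F² + p²)
√(√(V(o, -88) + 73*(-44 + 36)) - 32164) = √(√(√((-88)² + (-94)²) + 73*(-44 + 36)) - 32164) = √(√(√(7744 + 8836) + 73*(-8)) - 32164) = √(√(√16580 - 584) - 32164) = √(√(2*√4145 - 584) - 32164) = √(√(-584 + 2*√4145) - 32164) = √(-32164 + √(-584 + 2*√4145))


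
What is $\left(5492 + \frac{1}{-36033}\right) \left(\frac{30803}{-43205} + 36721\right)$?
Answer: $\frac{20930507848219098}{103787051} \approx 2.0167 \cdot 10^{8}$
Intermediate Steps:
$\left(5492 + \frac{1}{-36033}\right) \left(\frac{30803}{-43205} + 36721\right) = \left(5492 - \frac{1}{36033}\right) \left(30803 \left(- \frac{1}{43205}\right) + 36721\right) = \frac{197893235 \left(- \frac{30803}{43205} + 36721\right)}{36033} = \frac{197893235}{36033} \cdot \frac{1586500002}{43205} = \frac{20930507848219098}{103787051}$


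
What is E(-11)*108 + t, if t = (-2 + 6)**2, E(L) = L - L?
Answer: 16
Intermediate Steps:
E(L) = 0
t = 16 (t = 4**2 = 16)
E(-11)*108 + t = 0*108 + 16 = 0 + 16 = 16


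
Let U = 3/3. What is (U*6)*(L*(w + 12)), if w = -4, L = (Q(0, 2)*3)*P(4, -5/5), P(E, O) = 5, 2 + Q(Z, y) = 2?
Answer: 0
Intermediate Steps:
Q(Z, y) = 0 (Q(Z, y) = -2 + 2 = 0)
U = 1 (U = 3*(1/3) = 1)
L = 0 (L = (0*3)*5 = 0*5 = 0)
(U*6)*(L*(w + 12)) = (1*6)*(0*(-4 + 12)) = 6*(0*8) = 6*0 = 0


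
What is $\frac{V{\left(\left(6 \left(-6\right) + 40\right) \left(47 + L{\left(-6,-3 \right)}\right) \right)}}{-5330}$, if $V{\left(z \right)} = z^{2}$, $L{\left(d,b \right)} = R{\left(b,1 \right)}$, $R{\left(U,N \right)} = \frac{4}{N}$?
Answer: $- \frac{20808}{2665} \approx -7.8079$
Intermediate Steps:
$L{\left(d,b \right)} = 4$ ($L{\left(d,b \right)} = \frac{4}{1} = 4 \cdot 1 = 4$)
$\frac{V{\left(\left(6 \left(-6\right) + 40\right) \left(47 + L{\left(-6,-3 \right)}\right) \right)}}{-5330} = \frac{\left(\left(6 \left(-6\right) + 40\right) \left(47 + 4\right)\right)^{2}}{-5330} = \left(\left(-36 + 40\right) 51\right)^{2} \left(- \frac{1}{5330}\right) = \left(4 \cdot 51\right)^{2} \left(- \frac{1}{5330}\right) = 204^{2} \left(- \frac{1}{5330}\right) = 41616 \left(- \frac{1}{5330}\right) = - \frac{20808}{2665}$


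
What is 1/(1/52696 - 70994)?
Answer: -52696/3741099823 ≈ -1.4086e-5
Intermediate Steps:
1/(1/52696 - 70994) = 1/(-3741099823/52696) = -52696/3741099823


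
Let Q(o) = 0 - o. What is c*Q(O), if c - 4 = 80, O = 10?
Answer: -840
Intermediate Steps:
c = 84 (c = 4 + 80 = 84)
Q(o) = -o
c*Q(O) = 84*(-1*10) = 84*(-10) = -840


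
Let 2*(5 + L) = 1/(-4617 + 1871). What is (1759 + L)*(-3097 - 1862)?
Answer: -47769883353/5492 ≈ -8.6981e+6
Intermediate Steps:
L = -27461/5492 (L = -5 + 1/(2*(-4617 + 1871)) = -5 + (½)/(-2746) = -5 + (½)*(-1/2746) = -5 - 1/5492 = -27461/5492 ≈ -5.0002)
(1759 + L)*(-3097 - 1862) = (1759 - 27461/5492)*(-3097 - 1862) = (9632967/5492)*(-4959) = -47769883353/5492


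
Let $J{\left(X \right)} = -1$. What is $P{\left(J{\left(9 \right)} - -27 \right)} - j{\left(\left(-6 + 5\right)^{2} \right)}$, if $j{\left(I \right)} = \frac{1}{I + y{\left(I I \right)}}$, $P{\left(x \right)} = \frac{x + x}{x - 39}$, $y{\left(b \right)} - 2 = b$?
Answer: $- \frac{17}{4} \approx -4.25$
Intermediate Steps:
$y{\left(b \right)} = 2 + b$
$P{\left(x \right)} = \frac{2 x}{-39 + x}$
$j{\left(I \right)} = \frac{1}{2 + I + I^{2}}$ ($j{\left(I \right)} = \frac{1}{I + \left(2 + I I\right)} = \frac{1}{I + \left(2 + I^{2}\right)} = \frac{1}{2 + I + I^{2}}$)
$P{\left(J{\left(9 \right)} - -27 \right)} - j{\left(\left(-6 + 5\right)^{2} \right)} = \frac{2 \left(-1 - -27\right)}{-39 - -26} - \frac{1}{2 + \left(-6 + 5\right)^{2} + \left(\left(-6 + 5\right)^{2}\right)^{2}} = \frac{2 \left(-1 + 27\right)}{-39 + \left(-1 + 27\right)} - \frac{1}{2 + \left(-1\right)^{2} + \left(\left(-1\right)^{2}\right)^{2}} = 2 \cdot 26 \frac{1}{-39 + 26} - \frac{1}{2 + 1 + 1^{2}} = 2 \cdot 26 \frac{1}{-13} - \frac{1}{2 + 1 + 1} = 2 \cdot 26 \left(- \frac{1}{13}\right) - \frac{1}{4} = -4 - \frac{1}{4} = - \frac{17}{4}$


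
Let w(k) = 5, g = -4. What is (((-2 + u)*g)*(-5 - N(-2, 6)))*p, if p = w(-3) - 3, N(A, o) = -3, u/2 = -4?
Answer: -160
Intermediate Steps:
u = -8 (u = 2*(-4) = -8)
p = 2 (p = 5 - 3 = 2)
(((-2 + u)*g)*(-5 - N(-2, 6)))*p = (((-2 - 8)*(-4))*(-5 - 1*(-3)))*2 = ((-10*(-4))*(-5 + 3))*2 = (40*(-2))*2 = -80*2 = -160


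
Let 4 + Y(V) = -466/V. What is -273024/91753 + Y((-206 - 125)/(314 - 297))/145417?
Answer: -13140866177354/4416349626331 ≈ -2.9755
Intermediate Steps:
Y(V) = -4 - 466/V
-273024/91753 + Y((-206 - 125)/(314 - 297))/145417 = -273024/91753 + (-4 - 466*(314 - 297)/(-206 - 125))/145417 = -273024*1/91753 + (-4 - 466/((-331/17)))*(1/145417) = -273024/91753 + (-4 - 466/((-331*1/17)))*(1/145417) = -273024/91753 + (-4 - 466/(-331/17))*(1/145417) = -273024/91753 + (-4 - 466*(-17/331))*(1/145417) = -273024/91753 + (-4 + 7922/331)*(1/145417) = -273024/91753 + (6598/331)*(1/145417) = -273024/91753 + 6598/48133027 = -13140866177354/4416349626331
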